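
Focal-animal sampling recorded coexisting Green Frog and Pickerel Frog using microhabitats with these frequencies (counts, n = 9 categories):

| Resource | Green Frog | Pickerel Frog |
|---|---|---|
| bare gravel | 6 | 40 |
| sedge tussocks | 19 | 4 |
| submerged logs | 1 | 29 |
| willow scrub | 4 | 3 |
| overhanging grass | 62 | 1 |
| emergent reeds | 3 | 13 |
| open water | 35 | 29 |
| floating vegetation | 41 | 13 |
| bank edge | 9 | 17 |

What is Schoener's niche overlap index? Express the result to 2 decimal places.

0.44

Proportions for Green Frog (n=180): 6/180=0.0333, 19/180=0.1056, 1/180=0.0056, 4/180=0.0222, 62/180=0.3444, 3/180=0.0167, 35/180=0.1944, 41/180=0.2278, 9/180=0.0500
Proportions for Pickerel Frog (n=149): 40/149=0.2685, 4/149=0.0268, 29/149=0.1946, 3/149=0.0201, 1/149=0.0067, 13/149=0.0872, 29/149=0.1946, 13/149=0.0872, 17/149=0.1141
Σ|p₁ᵢ − p₂ᵢ| = 0.2352 + 0.0788 + 0.1890 + 0.0021 + 0.3377 + 0.0705 + 0.0002 + 0.1406 + 0.0641 = 1.1182
D = 1 − ½ × 1.1182 = 1 − 0.55910 = 0.44090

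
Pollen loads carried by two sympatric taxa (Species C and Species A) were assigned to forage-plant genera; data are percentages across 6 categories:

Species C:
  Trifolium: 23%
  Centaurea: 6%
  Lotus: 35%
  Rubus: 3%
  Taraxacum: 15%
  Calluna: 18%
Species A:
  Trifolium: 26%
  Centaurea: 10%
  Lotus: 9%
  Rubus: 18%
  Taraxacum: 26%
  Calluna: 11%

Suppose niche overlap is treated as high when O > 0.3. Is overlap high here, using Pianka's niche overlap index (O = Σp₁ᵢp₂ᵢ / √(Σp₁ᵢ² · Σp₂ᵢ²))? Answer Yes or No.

Yes

Convert percentages to proportions (divide by 100).
Σ p₁ᵢp₂ᵢ = 0.0598 + 0.0060 + 0.0315 + 0.0054 + 0.0390 + 0.0198 = 0.1615
Σp_1ᵢ² = 0.23² + 0.06² + 0.35² + 0.03² + 0.15² + 0.18² = 0.0529 + 0.0036 + 0.1225 + 0.0009 + 0.0225 + 0.0324 = 0.2348
Σp_2ᵢ² = 0.26² + 0.10² + 0.09² + 0.18² + 0.26² + 0.11² = 0.0676 + 0.0100 + 0.0081 + 0.0324 + 0.0676 + 0.0121 = 0.1978
O = 0.1615 / √(0.2348 × 0.1978) = 0.1615 / 0.21551 = 0.7494
O = 0.7494 > 0.3 → Yes.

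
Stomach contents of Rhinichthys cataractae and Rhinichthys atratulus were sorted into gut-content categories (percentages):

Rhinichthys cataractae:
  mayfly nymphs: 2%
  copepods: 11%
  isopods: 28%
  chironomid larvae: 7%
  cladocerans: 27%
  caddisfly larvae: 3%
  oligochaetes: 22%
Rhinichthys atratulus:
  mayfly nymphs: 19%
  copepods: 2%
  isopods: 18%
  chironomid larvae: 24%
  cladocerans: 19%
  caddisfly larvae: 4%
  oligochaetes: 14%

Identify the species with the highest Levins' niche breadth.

Rhinichthys atratulus

Convert percentages to proportions (divide by 100).
Σp_cataᵢ² = 0.02² + 0.11² + 0.28² + 0.07² + 0.27² + 0.03² + 0.22² = 0.0004 + 0.0121 + 0.0784 + 0.0049 + 0.0729 + 0.0009 + 0.0484 = 0.2180
B_cata = 1 / 0.2180 = 4.5872
Σp_atraᵢ² = 0.19² + 0.02² + 0.18² + 0.24² + 0.19² + 0.04² + 0.14² = 0.0361 + 0.0004 + 0.0324 + 0.0576 + 0.0361 + 0.0016 + 0.0196 = 0.1838
B_atra = 1 / 0.1838 = 5.4407
Highest B → broadest niche (most generalist): Rhinichthys atratulus (B = 5.44).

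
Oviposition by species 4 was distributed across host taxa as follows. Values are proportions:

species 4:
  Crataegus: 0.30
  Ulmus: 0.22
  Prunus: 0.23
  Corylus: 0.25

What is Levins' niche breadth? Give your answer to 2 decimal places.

Σpᵢ² = 0.30² + 0.22² + 0.23² + 0.25² = 0.0900 + 0.0484 + 0.0529 + 0.0625 = 0.2538
B = 1 / 0.2538 = 3.9401

3.94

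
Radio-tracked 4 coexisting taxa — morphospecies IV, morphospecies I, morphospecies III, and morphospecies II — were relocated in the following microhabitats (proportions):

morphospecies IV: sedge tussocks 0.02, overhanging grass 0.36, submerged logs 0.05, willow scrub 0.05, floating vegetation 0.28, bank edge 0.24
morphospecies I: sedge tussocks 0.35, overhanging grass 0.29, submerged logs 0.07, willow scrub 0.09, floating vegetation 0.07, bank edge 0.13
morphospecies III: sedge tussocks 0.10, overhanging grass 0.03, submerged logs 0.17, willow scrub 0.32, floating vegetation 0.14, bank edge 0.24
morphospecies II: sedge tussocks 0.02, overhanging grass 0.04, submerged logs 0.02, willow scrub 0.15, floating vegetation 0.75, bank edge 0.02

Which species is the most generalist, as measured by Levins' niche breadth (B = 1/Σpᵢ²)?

Σp_IVᵢ² = 0.02² + 0.36² + 0.05² + 0.05² + 0.28² + 0.24² = 0.0004 + 0.1296 + 0.0025 + 0.0025 + 0.0784 + 0.0576 = 0.2710
B_IV = 1 / 0.2710 = 3.6900
Σp_Iᵢ² = 0.35² + 0.29² + 0.07² + 0.09² + 0.07² + 0.13² = 0.1225 + 0.0841 + 0.0049 + 0.0081 + 0.0049 + 0.0169 = 0.2414
B_I = 1 / 0.2414 = 4.1425
Σp_IIIᵢ² = 0.10² + 0.03² + 0.17² + 0.32² + 0.14² + 0.24² = 0.0100 + 0.0009 + 0.0289 + 0.1024 + 0.0196 + 0.0576 = 0.2194
B_III = 1 / 0.2194 = 4.5579
Σp_IIᵢ² = 0.02² + 0.04² + 0.02² + 0.15² + 0.75² + 0.02² = 0.0004 + 0.0016 + 0.0004 + 0.0225 + 0.5625 + 0.0004 = 0.5878
B_II = 1 / 0.5878 = 1.7013
Highest B → broadest niche (most generalist): morphospecies III (B = 4.56).

morphospecies III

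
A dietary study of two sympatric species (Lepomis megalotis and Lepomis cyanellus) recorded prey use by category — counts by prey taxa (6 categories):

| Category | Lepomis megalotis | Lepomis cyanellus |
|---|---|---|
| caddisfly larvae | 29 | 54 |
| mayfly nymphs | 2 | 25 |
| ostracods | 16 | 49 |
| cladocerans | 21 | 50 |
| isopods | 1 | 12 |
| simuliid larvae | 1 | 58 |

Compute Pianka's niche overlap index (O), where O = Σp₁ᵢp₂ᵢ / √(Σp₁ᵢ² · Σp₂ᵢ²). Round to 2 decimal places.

0.82

Proportions for Lepomis megalotis (n=70): 29/70=0.4143, 2/70=0.0286, 16/70=0.2286, 21/70=0.3000, 1/70=0.0143, 1/70=0.0143
Proportions for Lepomis cyanellus (n=248): 54/248=0.2177, 25/248=0.1008, 49/248=0.1976, 50/248=0.2016, 12/248=0.0484, 58/248=0.2339
Σ p₁ᵢp₂ᵢ = 0.090193 + 0.002883 + 0.045171 + 0.060480 + 0.000692 + 0.003345 = 0.202764
Σp_1ᵢ² = 0.4143² + 0.0286² + 0.2286² + 0.3000² + 0.0143² + 0.0143² = 0.171644 + 0.000818 + 0.052258 + 0.090000 + 0.000204 + 0.000204 = 0.315128
Σp_2ᵢ² = 0.2177² + 0.1008² + 0.1976² + 0.2016² + 0.0484² + 0.2339² = 0.047393 + 0.010161 + 0.039046 + 0.040643 + 0.002343 + 0.054709 = 0.194295
O = 0.202764 / √(0.315128 × 0.194295) = 0.202764 / 0.2474425 = 0.8194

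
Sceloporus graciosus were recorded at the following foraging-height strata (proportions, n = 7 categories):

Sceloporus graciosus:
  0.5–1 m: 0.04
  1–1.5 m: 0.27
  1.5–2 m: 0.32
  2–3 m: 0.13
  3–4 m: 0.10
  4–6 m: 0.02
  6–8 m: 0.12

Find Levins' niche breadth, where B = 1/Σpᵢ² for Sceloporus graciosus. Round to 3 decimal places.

Σpᵢ² = 0.04² + 0.27² + 0.32² + 0.13² + 0.10² + 0.02² + 0.12² = 0.0016 + 0.0729 + 0.1024 + 0.0169 + 0.0100 + 0.0004 + 0.0144 = 0.2186
B = 1 / 0.2186 = 4.57457

4.575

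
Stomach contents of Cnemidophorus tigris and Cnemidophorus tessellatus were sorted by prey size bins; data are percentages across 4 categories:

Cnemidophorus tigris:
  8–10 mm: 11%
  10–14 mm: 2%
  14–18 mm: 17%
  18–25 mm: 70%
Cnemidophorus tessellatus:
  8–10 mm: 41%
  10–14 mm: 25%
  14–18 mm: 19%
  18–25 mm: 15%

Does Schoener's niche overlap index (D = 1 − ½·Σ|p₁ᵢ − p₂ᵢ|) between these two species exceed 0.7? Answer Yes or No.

No

Convert percentages to proportions (divide by 100).
Σ|p₁ᵢ − p₂ᵢ| = 0.30 + 0.23 + 0.02 + 0.55 = 1.10
D = 1 − ½ × 1.10 = 1 − 0.550 = 0.4500
D = 0.4500 < 0.7 → No.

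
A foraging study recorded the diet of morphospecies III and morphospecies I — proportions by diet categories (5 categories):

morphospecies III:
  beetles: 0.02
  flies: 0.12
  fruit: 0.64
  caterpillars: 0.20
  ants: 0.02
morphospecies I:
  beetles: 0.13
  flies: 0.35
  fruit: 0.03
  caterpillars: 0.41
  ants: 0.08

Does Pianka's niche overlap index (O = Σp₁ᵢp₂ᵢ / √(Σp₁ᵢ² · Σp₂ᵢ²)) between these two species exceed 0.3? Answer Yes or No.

Σ p₁ᵢp₂ᵢ = 0.0026 + 0.0420 + 0.0192 + 0.0820 + 0.0016 = 0.1474
Σp_1ᵢ² = 0.02² + 0.12² + 0.64² + 0.20² + 0.02² = 0.0004 + 0.0144 + 0.4096 + 0.0400 + 0.0004 = 0.4648
Σp_2ᵢ² = 0.13² + 0.35² + 0.03² + 0.41² + 0.08² = 0.0169 + 0.1225 + 0.0009 + 0.1681 + 0.0064 = 0.3148
O = 0.1474 / √(0.4648 × 0.3148) = 0.1474 / 0.38252 = 0.3853
O = 0.3853 > 0.3 → Yes.

Yes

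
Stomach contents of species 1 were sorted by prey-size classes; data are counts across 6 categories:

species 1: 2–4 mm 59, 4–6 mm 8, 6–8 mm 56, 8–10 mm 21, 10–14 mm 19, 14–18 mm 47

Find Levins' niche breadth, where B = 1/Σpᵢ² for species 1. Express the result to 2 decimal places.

4.55

Proportions for species 1 (n=210): 59/210=0.2810, 8/210=0.0381, 56/210=0.2667, 21/210=0.1000, 19/210=0.0905, 47/210=0.2238
Σpᵢ² = 0.2810² + 0.0381² + 0.2667² + 0.1000² + 0.0905² + 0.2238² = 0.078961 + 0.001452 + 0.071129 + 0.010000 + 0.008190 + 0.050086 = 0.219818
B = 1 / 0.219818 = 4.5492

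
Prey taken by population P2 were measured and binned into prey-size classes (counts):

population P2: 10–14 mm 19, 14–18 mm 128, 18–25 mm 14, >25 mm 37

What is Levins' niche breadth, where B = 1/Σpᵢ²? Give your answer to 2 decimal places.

Proportions for population P2 (n=198): 19/198=0.0960, 128/198=0.6465, 14/198=0.0707, 37/198=0.1869
Σpᵢ² = 0.0960² + 0.6465² + 0.0707² + 0.1869² = 0.009216 + 0.417962 + 0.004998 + 0.034932 = 0.467108
B = 1 / 0.467108 = 2.1408

2.14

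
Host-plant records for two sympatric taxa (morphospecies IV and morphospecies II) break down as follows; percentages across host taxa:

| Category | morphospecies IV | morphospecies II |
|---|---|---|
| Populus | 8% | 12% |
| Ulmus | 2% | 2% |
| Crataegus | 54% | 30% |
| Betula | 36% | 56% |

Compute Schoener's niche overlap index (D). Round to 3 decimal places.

0.760

Convert percentages to proportions (divide by 100).
Σ|p₁ᵢ − p₂ᵢ| = 0.04 + 0.00 + 0.24 + 0.20 = 0.48
D = 1 − ½ × 0.48 = 1 − 0.240 = 0.76000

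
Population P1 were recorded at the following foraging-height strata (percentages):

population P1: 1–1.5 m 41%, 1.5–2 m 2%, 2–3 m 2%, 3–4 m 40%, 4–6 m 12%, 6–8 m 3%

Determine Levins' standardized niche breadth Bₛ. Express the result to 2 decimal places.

0.38

Convert percentages to proportions (divide by 100).
Σpᵢ² = 0.41² + 0.02² + 0.02² + 0.40² + 0.12² + 0.03² = 0.1681 + 0.0004 + 0.0004 + 0.1600 + 0.0144 + 0.0009 = 0.3442
B = 1 / 0.3442 = 2.9053
Bₛ = (B − 1)/(n − 1) = (2.9053 − 1)/(6 − 1) = 1.9053/5 = 0.3811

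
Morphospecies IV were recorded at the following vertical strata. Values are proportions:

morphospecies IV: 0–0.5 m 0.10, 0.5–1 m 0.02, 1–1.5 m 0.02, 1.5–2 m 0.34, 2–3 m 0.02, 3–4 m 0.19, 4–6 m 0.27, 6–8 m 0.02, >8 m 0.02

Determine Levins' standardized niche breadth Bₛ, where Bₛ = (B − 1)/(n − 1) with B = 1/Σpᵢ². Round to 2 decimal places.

0.40

Σpᵢ² = 0.10² + 0.02² + 0.02² + 0.34² + 0.02² + 0.19² + 0.27² + 0.02² + 0.02² = 0.0100 + 0.0004 + 0.0004 + 0.1156 + 0.0004 + 0.0361 + 0.0729 + 0.0004 + 0.0004 = 0.2366
B = 1 / 0.2366 = 4.2265
Bₛ = (B − 1)/(n − 1) = (4.2265 − 1)/(9 − 1) = 3.2265/8 = 0.4033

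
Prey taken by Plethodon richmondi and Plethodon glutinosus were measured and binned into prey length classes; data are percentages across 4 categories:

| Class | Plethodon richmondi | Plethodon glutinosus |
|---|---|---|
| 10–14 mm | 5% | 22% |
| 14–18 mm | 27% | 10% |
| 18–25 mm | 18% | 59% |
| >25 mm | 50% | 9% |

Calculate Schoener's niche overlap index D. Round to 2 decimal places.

0.42

Convert percentages to proportions (divide by 100).
Σ|p₁ᵢ − p₂ᵢ| = 0.17 + 0.17 + 0.41 + 0.41 = 1.16
D = 1 − ½ × 1.16 = 1 − 0.580 = 0.4200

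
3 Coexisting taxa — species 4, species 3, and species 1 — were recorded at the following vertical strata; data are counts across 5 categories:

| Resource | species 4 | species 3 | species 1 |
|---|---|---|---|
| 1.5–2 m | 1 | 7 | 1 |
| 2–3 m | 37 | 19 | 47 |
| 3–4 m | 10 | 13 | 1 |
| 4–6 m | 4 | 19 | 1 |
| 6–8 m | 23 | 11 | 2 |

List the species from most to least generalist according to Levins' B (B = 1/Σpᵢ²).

species 3 > species 4 > species 1

Proportions for species 4 (n=75): 1/75=0.0133, 37/75=0.4933, 10/75=0.1333, 4/75=0.0533, 23/75=0.3067
Proportions for species 3 (n=69): 7/69=0.1014, 19/69=0.2754, 13/69=0.1884, 19/69=0.2754, 11/69=0.1594
Proportions for species 1 (n=52): 1/52=0.0192, 47/52=0.9038, 1/52=0.0192, 1/52=0.0192, 2/52=0.0385
Σp_4ᵢ² = 0.0133² + 0.4933² + 0.1333² + 0.0533² + 0.3067² = 0.000177 + 0.243345 + 0.017769 + 0.002841 + 0.094065 = 0.358197
B_4 = 1 / 0.358197 = 2.7918
Σp_3ᵢ² = 0.1014² + 0.2754² + 0.1884² + 0.2754² + 0.1594² = 0.010282 + 0.075845 + 0.035495 + 0.075845 + 0.025408 = 0.222875
B_3 = 1 / 0.222875 = 4.4868
Σp_1ᵢ² = 0.0192² + 0.9038² + 0.0192² + 0.0192² + 0.0385² = 0.000369 + 0.816854 + 0.000369 + 0.000369 + 0.001482 = 0.819443
B_1 = 1 / 0.819443 = 1.2203
Ranking by B (broadest → narrowest): species 3 (4.49) > species 4 (2.79) > species 1 (1.22)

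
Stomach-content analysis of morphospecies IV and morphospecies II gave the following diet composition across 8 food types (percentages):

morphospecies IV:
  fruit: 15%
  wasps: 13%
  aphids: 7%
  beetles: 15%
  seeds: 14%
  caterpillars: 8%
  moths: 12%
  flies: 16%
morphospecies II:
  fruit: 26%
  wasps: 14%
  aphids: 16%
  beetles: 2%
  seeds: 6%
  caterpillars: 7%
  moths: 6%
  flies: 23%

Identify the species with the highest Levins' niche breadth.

Convert percentages to proportions (divide by 100).
Σp_IVᵢ² = 0.15² + 0.13² + 0.07² + 0.15² + 0.14² + 0.08² + 0.12² + 0.16² = 0.0225 + 0.0169 + 0.0049 + 0.0225 + 0.0196 + 0.0064 + 0.0144 + 0.0256 = 0.1328
B_IV = 1 / 0.1328 = 7.5301
Σp_IIᵢ² = 0.26² + 0.14² + 0.16² + 0.02² + 0.06² + 0.07² + 0.06² + 0.23² = 0.0676 + 0.0196 + 0.0256 + 0.0004 + 0.0036 + 0.0049 + 0.0036 + 0.0529 = 0.1782
B_II = 1 / 0.1782 = 5.6117
Highest B → broadest niche (most generalist): morphospecies IV (B = 7.53).

morphospecies IV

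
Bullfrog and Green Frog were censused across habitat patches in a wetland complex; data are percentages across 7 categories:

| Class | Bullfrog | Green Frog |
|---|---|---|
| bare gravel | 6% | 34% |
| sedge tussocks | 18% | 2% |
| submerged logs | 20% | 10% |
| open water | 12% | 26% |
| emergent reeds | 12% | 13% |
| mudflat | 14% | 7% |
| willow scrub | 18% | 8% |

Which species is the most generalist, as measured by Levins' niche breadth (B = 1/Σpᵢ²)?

Bullfrog

Convert percentages to proportions (divide by 100).
Σp_Bullᵢ² = 0.06² + 0.18² + 0.20² + 0.12² + 0.12² + 0.14² + 0.18² = 0.0036 + 0.0324 + 0.0400 + 0.0144 + 0.0144 + 0.0196 + 0.0324 = 0.1568
B_Bull = 1 / 0.1568 = 6.3776
Σp_Frogᵢ² = 0.34² + 0.02² + 0.10² + 0.26² + 0.13² + 0.07² + 0.08² = 0.1156 + 0.0004 + 0.0100 + 0.0676 + 0.0169 + 0.0049 + 0.0064 = 0.2218
B_Frog = 1 / 0.2218 = 4.5086
Highest B → broadest niche (most generalist): Bullfrog (B = 6.38).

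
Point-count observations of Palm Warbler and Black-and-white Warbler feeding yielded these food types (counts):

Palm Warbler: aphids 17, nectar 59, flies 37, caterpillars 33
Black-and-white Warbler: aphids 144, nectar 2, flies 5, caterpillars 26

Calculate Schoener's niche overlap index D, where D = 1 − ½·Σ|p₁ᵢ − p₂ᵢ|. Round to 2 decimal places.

0.30

Proportions for Palm Warbler (n=146): 17/146=0.1164, 59/146=0.4041, 37/146=0.2534, 33/146=0.2260
Proportions for Black-and-white Warbler (n=177): 144/177=0.8136, 2/177=0.0113, 5/177=0.0282, 26/177=0.1469
Σ|p₁ᵢ − p₂ᵢ| = 0.6972 + 0.3928 + 0.2252 + 0.0791 = 1.3943
D = 1 − ½ × 1.3943 = 1 − 0.69715 = 0.30285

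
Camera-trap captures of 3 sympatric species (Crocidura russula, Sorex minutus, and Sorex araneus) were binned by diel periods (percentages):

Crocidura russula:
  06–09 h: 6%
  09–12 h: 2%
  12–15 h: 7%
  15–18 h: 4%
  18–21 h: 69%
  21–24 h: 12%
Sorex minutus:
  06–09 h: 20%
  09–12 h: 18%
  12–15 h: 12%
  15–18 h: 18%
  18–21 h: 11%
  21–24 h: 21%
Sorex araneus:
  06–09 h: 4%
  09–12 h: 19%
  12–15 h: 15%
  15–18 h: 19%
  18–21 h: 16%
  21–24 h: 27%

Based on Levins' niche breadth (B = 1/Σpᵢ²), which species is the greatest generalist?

Sorex minutus

Convert percentages to proportions (divide by 100).
Σp_russᵢ² = 0.06² + 0.02² + 0.07² + 0.04² + 0.69² + 0.12² = 0.0036 + 0.0004 + 0.0049 + 0.0016 + 0.4761 + 0.0144 = 0.5010
B_russ = 1 / 0.5010 = 1.9960
Σp_minuᵢ² = 0.20² + 0.18² + 0.12² + 0.18² + 0.11² + 0.21² = 0.0400 + 0.0324 + 0.0144 + 0.0324 + 0.0121 + 0.0441 = 0.1754
B_minu = 1 / 0.1754 = 5.7013
Σp_aranᵢ² = 0.04² + 0.19² + 0.15² + 0.19² + 0.16² + 0.27² = 0.0016 + 0.0361 + 0.0225 + 0.0361 + 0.0256 + 0.0729 = 0.1948
B_aran = 1 / 0.1948 = 5.1335
Highest B → broadest niche (most generalist): Sorex minutus (B = 5.70).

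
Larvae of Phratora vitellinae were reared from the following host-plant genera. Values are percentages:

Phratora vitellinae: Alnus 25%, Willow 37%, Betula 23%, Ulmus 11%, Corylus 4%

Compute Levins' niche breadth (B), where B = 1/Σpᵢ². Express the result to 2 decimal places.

Convert percentages to proportions (divide by 100).
Σpᵢ² = 0.25² + 0.37² + 0.23² + 0.11² + 0.04² = 0.0625 + 0.1369 + 0.0529 + 0.0121 + 0.0016 = 0.2660
B = 1 / 0.2660 = 3.7594

3.76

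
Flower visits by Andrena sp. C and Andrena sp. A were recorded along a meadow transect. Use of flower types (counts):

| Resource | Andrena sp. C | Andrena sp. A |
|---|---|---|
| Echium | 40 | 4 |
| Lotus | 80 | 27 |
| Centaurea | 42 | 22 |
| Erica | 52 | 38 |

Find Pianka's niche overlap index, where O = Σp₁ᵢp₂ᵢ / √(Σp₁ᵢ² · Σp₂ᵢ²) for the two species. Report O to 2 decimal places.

Proportions for Andrena sp. C (n=214): 40/214=0.1869, 80/214=0.3738, 42/214=0.1963, 52/214=0.2430
Proportions for Andrena sp. A (n=91): 4/91=0.0440, 27/91=0.2967, 22/91=0.2418, 38/91=0.4176
Σ p₁ᵢp₂ᵢ = 0.008224 + 0.110906 + 0.047465 + 0.101477 = 0.268072
Σp_1ᵢ² = 0.1869² + 0.3738² + 0.1963² + 0.2430² = 0.034932 + 0.139726 + 0.038534 + 0.059049 = 0.272241
Σp_2ᵢ² = 0.0440² + 0.2967² + 0.2418² + 0.4176² = 0.001936 + 0.088031 + 0.058467 + 0.174390 = 0.322824
O = 0.268072 / √(0.272241 × 0.322824) = 0.268072 / 0.2964556 = 0.9043

0.90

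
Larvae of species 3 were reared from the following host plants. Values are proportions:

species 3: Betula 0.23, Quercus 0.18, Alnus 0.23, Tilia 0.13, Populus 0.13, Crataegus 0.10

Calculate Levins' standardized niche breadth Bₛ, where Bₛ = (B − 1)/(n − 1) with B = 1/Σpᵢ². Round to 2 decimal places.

Σpᵢ² = 0.23² + 0.18² + 0.23² + 0.13² + 0.13² + 0.10² = 0.0529 + 0.0324 + 0.0529 + 0.0169 + 0.0169 + 0.0100 = 0.1820
B = 1 / 0.1820 = 5.4945
Bₛ = (B − 1)/(n − 1) = (5.4945 − 1)/(6 − 1) = 4.4945/5 = 0.8989

0.90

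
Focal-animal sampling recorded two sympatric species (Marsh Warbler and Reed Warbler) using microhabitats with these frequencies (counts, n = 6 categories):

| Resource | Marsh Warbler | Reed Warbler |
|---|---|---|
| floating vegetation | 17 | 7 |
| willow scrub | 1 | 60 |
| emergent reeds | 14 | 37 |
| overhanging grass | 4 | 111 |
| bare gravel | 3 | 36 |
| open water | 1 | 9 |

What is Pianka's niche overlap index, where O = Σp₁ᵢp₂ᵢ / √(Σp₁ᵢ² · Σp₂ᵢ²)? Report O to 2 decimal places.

Proportions for Marsh Warbler (n=40): 17/40=0.4250, 1/40=0.0250, 14/40=0.3500, 4/40=0.1000, 3/40=0.0750, 1/40=0.0250
Proportions for Reed Warbler (n=260): 7/260=0.0269, 60/260=0.2308, 37/260=0.1423, 111/260=0.4269, 36/260=0.1385, 9/260=0.0346
Σ p₁ᵢp₂ᵢ = 0.011433 + 0.005770 + 0.049805 + 0.042690 + 0.010388 + 0.000865 = 0.120951
Σp_1ᵢ² = 0.4250² + 0.0250² + 0.3500² + 0.1000² + 0.0750² + 0.0250² = 0.180625 + 0.000625 + 0.122500 + 0.010000 + 0.005625 + 0.000625 = 0.320000
Σp_2ᵢ² = 0.0269² + 0.2308² + 0.1423² + 0.4269² + 0.1385² + 0.0346² = 0.000724 + 0.053269 + 0.020249 + 0.182244 + 0.019182 + 0.001197 = 0.276865
O = 0.120951 / √(0.320000 × 0.276865) = 0.120951 / 0.2976521 = 0.4064

0.41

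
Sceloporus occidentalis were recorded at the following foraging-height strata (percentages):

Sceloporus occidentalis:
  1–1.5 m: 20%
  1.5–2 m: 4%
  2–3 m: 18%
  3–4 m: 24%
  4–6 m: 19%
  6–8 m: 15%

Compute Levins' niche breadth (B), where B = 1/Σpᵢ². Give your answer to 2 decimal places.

Convert percentages to proportions (divide by 100).
Σpᵢ² = 0.20² + 0.04² + 0.18² + 0.24² + 0.19² + 0.15² = 0.0400 + 0.0016 + 0.0324 + 0.0576 + 0.0361 + 0.0225 = 0.1902
B = 1 / 0.1902 = 5.2576

5.26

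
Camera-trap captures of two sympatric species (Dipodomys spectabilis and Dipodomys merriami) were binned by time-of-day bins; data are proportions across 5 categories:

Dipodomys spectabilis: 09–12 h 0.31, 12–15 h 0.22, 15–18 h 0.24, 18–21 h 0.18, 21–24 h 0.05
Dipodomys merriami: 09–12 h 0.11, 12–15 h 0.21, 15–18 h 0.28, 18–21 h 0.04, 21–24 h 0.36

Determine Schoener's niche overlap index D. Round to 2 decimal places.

0.65

Σ|p₁ᵢ − p₂ᵢ| = 0.20 + 0.01 + 0.04 + 0.14 + 0.31 = 0.70
D = 1 − ½ × 0.70 = 1 − 0.350 = 0.6500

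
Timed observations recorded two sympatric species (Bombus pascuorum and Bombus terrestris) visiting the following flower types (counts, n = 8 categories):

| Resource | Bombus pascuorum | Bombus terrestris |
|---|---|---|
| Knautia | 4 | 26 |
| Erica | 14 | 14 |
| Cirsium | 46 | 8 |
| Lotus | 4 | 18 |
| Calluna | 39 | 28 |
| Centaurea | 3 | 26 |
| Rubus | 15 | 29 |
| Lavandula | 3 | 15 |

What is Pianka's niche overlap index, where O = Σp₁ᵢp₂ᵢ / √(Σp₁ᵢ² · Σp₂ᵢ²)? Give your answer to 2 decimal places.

Proportions for Bombus pascuorum (n=128): 4/128=0.0313, 14/128=0.1094, 46/128=0.3594, 4/128=0.0313, 39/128=0.3047, 3/128=0.0234, 15/128=0.1172, 3/128=0.0234
Proportions for Bombus terrestris (n=164): 26/164=0.1585, 14/164=0.0854, 8/164=0.0488, 18/164=0.1098, 28/164=0.1707, 26/164=0.1585, 29/164=0.1768, 15/164=0.0915
Σ p₁ᵢp₂ᵢ = 0.004961 + 0.009343 + 0.017539 + 0.003437 + 0.052012 + 0.003709 + 0.020721 + 0.002141 = 0.113863
Σp_1ᵢ² = 0.0313² + 0.1094² + 0.3594² + 0.0313² + 0.3047² + 0.0234² + 0.1172² + 0.0234² = 0.000980 + 0.011968 + 0.129168 + 0.000980 + 0.092842 + 0.000548 + 0.013736 + 0.000548 = 0.250770
Σp_2ᵢ² = 0.1585² + 0.0854² + 0.0488² + 0.1098² + 0.1707² + 0.1585² + 0.1768² + 0.0915² = 0.025122 + 0.007293 + 0.002381 + 0.012056 + 0.029138 + 0.025122 + 0.031258 + 0.008372 = 0.140742
O = 0.113863 / √(0.250770 × 0.140742) = 0.113863 / 0.1878666 = 0.6061

0.61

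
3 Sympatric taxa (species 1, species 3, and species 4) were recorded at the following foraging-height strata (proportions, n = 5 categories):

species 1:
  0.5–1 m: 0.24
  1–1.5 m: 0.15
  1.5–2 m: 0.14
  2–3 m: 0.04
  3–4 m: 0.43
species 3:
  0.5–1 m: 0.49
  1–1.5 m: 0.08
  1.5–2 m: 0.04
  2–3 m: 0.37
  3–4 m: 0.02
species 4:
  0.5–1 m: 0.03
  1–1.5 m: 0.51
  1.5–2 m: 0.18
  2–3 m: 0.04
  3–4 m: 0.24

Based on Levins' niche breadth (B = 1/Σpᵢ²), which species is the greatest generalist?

species 1

Σp_1ᵢ² = 0.24² + 0.15² + 0.14² + 0.04² + 0.43² = 0.0576 + 0.0225 + 0.0196 + 0.0016 + 0.1849 = 0.2862
B_1 = 1 / 0.2862 = 3.4941
Σp_3ᵢ² = 0.49² + 0.08² + 0.04² + 0.37² + 0.02² = 0.2401 + 0.0064 + 0.0016 + 0.1369 + 0.0004 = 0.3854
B_3 = 1 / 0.3854 = 2.5947
Σp_4ᵢ² = 0.03² + 0.51² + 0.18² + 0.04² + 0.24² = 0.0009 + 0.2601 + 0.0324 + 0.0016 + 0.0576 = 0.3526
B_4 = 1 / 0.3526 = 2.8361
Highest B → broadest niche (most generalist): species 1 (B = 3.49).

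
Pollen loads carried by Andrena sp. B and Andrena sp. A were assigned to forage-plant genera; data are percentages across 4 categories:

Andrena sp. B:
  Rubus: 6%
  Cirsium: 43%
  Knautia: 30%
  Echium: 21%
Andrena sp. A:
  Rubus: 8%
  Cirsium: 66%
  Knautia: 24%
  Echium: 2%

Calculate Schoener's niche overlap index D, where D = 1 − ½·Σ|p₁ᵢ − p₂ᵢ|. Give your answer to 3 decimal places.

Convert percentages to proportions (divide by 100).
Σ|p₁ᵢ − p₂ᵢ| = 0.02 + 0.23 + 0.06 + 0.19 = 0.50
D = 1 − ½ × 0.50 = 1 − 0.250 = 0.75000

0.750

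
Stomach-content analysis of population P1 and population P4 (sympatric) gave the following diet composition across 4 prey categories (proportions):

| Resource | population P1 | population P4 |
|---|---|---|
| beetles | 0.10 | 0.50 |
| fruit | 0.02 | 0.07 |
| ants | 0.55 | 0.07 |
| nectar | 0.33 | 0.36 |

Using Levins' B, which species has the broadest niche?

Σp_P1ᵢ² = 0.10² + 0.02² + 0.55² + 0.33² = 0.0100 + 0.0004 + 0.3025 + 0.1089 = 0.4218
B_P1 = 1 / 0.4218 = 2.3708
Σp_P4ᵢ² = 0.50² + 0.07² + 0.07² + 0.36² = 0.2500 + 0.0049 + 0.0049 + 0.1296 = 0.3894
B_P4 = 1 / 0.3894 = 2.5681
Highest B → broadest niche (most generalist): population P4 (B = 2.57).

population P4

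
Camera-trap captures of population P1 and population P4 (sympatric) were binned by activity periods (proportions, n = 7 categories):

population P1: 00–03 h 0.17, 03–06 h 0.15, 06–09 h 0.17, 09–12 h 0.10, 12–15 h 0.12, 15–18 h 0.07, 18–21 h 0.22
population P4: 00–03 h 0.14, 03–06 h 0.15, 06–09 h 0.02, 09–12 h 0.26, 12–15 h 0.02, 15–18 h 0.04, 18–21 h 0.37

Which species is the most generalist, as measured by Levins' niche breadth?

Σp_P1ᵢ² = 0.17² + 0.15² + 0.17² + 0.10² + 0.12² + 0.07² + 0.22² = 0.0289 + 0.0225 + 0.0289 + 0.0100 + 0.0144 + 0.0049 + 0.0484 = 0.1580
B_P1 = 1 / 0.1580 = 6.3291
Σp_P4ᵢ² = 0.14² + 0.15² + 0.02² + 0.26² + 0.02² + 0.04² + 0.37² = 0.0196 + 0.0225 + 0.0004 + 0.0676 + 0.0004 + 0.0016 + 0.1369 = 0.2490
B_P4 = 1 / 0.2490 = 4.0161
Highest B → broadest niche (most generalist): population P1 (B = 6.33).

population P1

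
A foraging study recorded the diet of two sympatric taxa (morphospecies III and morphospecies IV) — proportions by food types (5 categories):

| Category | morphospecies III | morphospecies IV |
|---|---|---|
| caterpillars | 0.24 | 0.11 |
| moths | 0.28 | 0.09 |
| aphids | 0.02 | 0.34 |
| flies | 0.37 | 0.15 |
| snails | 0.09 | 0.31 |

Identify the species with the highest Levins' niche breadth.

Σp_IIIᵢ² = 0.24² + 0.28² + 0.02² + 0.37² + 0.09² = 0.0576 + 0.0784 + 0.0004 + 0.1369 + 0.0081 = 0.2814
B_III = 1 / 0.2814 = 3.5537
Σp_IVᵢ² = 0.11² + 0.09² + 0.34² + 0.15² + 0.31² = 0.0121 + 0.0081 + 0.1156 + 0.0225 + 0.0961 = 0.2544
B_IV = 1 / 0.2544 = 3.9308
Highest B → broadest niche (most generalist): morphospecies IV (B = 3.93).

morphospecies IV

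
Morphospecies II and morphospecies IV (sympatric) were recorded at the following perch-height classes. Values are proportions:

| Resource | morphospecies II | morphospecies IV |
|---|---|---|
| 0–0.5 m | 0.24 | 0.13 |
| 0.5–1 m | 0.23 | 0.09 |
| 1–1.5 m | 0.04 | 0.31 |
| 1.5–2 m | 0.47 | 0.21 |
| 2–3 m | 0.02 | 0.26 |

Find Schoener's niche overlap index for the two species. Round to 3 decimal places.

0.490

Σ|p₁ᵢ − p₂ᵢ| = 0.11 + 0.14 + 0.27 + 0.26 + 0.24 = 1.02
D = 1 − ½ × 1.02 = 1 − 0.510 = 0.49000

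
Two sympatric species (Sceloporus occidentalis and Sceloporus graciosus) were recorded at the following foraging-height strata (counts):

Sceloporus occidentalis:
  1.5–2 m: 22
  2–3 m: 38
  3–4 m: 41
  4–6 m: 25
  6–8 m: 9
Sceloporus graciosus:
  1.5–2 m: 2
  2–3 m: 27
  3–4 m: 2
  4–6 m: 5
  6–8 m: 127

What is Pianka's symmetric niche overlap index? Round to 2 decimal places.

Proportions for Sceloporus occidentalis (n=135): 22/135=0.1630, 38/135=0.2815, 41/135=0.3037, 25/135=0.1852, 9/135=0.0667
Proportions for Sceloporus graciosus (n=163): 2/163=0.0123, 27/163=0.1656, 2/163=0.0123, 5/163=0.0307, 127/163=0.7791
Σ p₁ᵢp₂ᵢ = 0.002005 + 0.046616 + 0.003736 + 0.005686 + 0.051966 = 0.110009
Σp_1ᵢ² = 0.1630² + 0.2815² + 0.3037² + 0.1852² + 0.0667² = 0.026569 + 0.079242 + 0.092234 + 0.034299 + 0.004449 = 0.236793
Σp_2ᵢ² = 0.0123² + 0.1656² + 0.0123² + 0.0307² + 0.7791² = 0.000151 + 0.027423 + 0.000151 + 0.000942 + 0.606997 = 0.635664
O = 0.110009 / √(0.236793 × 0.635664) = 0.110009 / 0.3879701 = 0.2836

0.28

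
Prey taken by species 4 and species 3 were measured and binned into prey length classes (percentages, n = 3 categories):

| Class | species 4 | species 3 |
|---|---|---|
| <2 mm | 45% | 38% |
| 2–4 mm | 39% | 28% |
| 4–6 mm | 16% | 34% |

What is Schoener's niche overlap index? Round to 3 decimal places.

Convert percentages to proportions (divide by 100).
Σ|p₁ᵢ − p₂ᵢ| = 0.07 + 0.11 + 0.18 = 0.36
D = 1 − ½ × 0.36 = 1 − 0.180 = 0.82000

0.820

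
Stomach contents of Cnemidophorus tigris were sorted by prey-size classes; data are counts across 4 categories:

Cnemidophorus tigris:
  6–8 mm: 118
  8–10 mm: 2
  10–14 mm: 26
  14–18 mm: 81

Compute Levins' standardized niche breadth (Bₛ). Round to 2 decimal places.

0.48

Proportions for Cnemidophorus tigris (n=227): 118/227=0.5198, 2/227=0.0088, 26/227=0.1145, 81/227=0.3568
Σpᵢ² = 0.5198² + 0.0088² + 0.1145² + 0.3568² = 0.270192 + 0.000077 + 0.013110 + 0.127306 = 0.410685
B = 1 / 0.410685 = 2.4350
Bₛ = (B − 1)/(n − 1) = (2.4350 − 1)/(4 − 1) = 1.4350/3 = 0.4783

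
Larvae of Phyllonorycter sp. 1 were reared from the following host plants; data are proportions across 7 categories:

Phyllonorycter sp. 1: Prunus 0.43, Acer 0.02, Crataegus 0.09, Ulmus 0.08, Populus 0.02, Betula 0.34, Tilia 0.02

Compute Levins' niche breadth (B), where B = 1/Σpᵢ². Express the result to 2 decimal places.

Σpᵢ² = 0.43² + 0.02² + 0.09² + 0.08² + 0.02² + 0.34² + 0.02² = 0.1849 + 0.0004 + 0.0081 + 0.0064 + 0.0004 + 0.1156 + 0.0004 = 0.3162
B = 1 / 0.3162 = 3.1626

3.16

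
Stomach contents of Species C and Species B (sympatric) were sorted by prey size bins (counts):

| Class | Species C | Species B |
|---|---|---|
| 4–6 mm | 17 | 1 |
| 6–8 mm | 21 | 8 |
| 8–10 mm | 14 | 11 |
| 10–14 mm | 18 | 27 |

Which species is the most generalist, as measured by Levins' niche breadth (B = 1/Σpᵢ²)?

Proportions for Species C (n=70): 17/70=0.2429, 21/70=0.3000, 14/70=0.2000, 18/70=0.2571
Proportions for Species B (n=47): 1/47=0.0213, 8/47=0.1702, 11/47=0.2340, 27/47=0.5745
Σp_Cᵢ² = 0.2429² + 0.3000² + 0.2000² + 0.2571² = 0.059000 + 0.090000 + 0.040000 + 0.066100 = 0.255100
B_C = 1 / 0.255100 = 3.9200
Σp_Bᵢ² = 0.0213² + 0.1702² + 0.2340² + 0.5745² = 0.000454 + 0.028968 + 0.054756 + 0.330050 = 0.414228
B_B = 1 / 0.414228 = 2.4141
Highest B → broadest niche (most generalist): Species C (B = 3.92).

Species C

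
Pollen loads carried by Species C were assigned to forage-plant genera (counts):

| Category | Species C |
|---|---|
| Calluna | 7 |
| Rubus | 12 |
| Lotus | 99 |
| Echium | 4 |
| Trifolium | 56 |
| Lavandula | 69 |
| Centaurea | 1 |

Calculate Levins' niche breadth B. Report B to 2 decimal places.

Proportions for Species C (n=248): 7/248=0.0282, 12/248=0.0484, 99/248=0.3992, 4/248=0.0161, 56/248=0.2258, 69/248=0.2782, 1/248=0.0040
Σpᵢ² = 0.0282² + 0.0484² + 0.3992² + 0.0161² + 0.2258² + 0.2782² + 0.0040² = 0.000795 + 0.002343 + 0.159361 + 0.000259 + 0.050986 + 0.077395 + 0.000016 = 0.291155
B = 1 / 0.291155 = 3.4346

3.43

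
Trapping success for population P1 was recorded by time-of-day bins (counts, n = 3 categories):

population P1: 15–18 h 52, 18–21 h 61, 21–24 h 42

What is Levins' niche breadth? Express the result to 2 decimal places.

Proportions for population P1 (n=155): 52/155=0.3355, 61/155=0.3935, 42/155=0.2710
Σpᵢ² = 0.3355² + 0.3935² + 0.2710² = 0.112560 + 0.154842 + 0.073441 = 0.340843
B = 1 / 0.340843 = 2.9339

2.93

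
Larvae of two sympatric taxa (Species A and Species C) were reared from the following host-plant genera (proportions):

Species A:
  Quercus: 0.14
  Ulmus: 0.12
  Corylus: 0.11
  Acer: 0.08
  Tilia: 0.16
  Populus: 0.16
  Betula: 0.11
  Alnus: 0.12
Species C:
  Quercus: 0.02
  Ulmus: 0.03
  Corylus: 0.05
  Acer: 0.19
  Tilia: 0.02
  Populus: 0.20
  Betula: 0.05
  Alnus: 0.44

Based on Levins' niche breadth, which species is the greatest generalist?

Species A

Σp_Aᵢ² = 0.14² + 0.12² + 0.11² + 0.08² + 0.16² + 0.16² + 0.11² + 0.12² = 0.0196 + 0.0144 + 0.0121 + 0.0064 + 0.0256 + 0.0256 + 0.0121 + 0.0144 = 0.1302
B_A = 1 / 0.1302 = 7.6805
Σp_Cᵢ² = 0.02² + 0.03² + 0.05² + 0.19² + 0.02² + 0.20² + 0.05² + 0.44² = 0.0004 + 0.0009 + 0.0025 + 0.0361 + 0.0004 + 0.0400 + 0.0025 + 0.1936 = 0.2764
B_C = 1 / 0.2764 = 3.6179
Highest B → broadest niche (most generalist): Species A (B = 7.68).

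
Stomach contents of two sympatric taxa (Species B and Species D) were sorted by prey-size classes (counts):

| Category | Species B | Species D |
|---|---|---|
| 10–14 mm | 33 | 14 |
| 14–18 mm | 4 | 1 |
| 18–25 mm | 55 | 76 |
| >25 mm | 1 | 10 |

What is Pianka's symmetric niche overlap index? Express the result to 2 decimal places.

Proportions for Species B (n=93): 33/93=0.3548, 4/93=0.0430, 55/93=0.5914, 1/93=0.0108
Proportions for Species D (n=101): 14/101=0.1386, 1/101=0.0099, 76/101=0.7525, 10/101=0.0990
Σ p₁ᵢp₂ᵢ = 0.049175 + 0.000426 + 0.445029 + 0.001069 = 0.495699
Σp_1ᵢ² = 0.3548² + 0.0430² + 0.5914² + 0.0108² = 0.125883 + 0.001849 + 0.349754 + 0.000117 = 0.477603
Σp_2ᵢ² = 0.1386² + 0.0099² + 0.7525² + 0.0990² = 0.019210 + 0.000098 + 0.566256 + 0.009801 = 0.595365
O = 0.495699 / √(0.477603 × 0.595365) = 0.495699 / 0.5332430 = 0.9296

0.93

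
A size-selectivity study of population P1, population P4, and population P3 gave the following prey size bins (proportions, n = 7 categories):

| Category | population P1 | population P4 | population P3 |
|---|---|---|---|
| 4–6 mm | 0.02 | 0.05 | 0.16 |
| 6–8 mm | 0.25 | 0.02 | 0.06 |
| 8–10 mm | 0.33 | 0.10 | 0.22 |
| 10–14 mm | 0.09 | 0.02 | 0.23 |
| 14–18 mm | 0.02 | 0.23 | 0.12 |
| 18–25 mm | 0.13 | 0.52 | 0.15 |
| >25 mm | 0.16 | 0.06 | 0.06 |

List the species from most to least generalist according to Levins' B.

Σp_P1ᵢ² = 0.02² + 0.25² + 0.33² + 0.09² + 0.02² + 0.13² + 0.16² = 0.0004 + 0.0625 + 0.1089 + 0.0081 + 0.0004 + 0.0169 + 0.0256 = 0.2228
B_P1 = 1 / 0.2228 = 4.4883
Σp_P4ᵢ² = 0.05² + 0.02² + 0.10² + 0.02² + 0.23² + 0.52² + 0.06² = 0.0025 + 0.0004 + 0.0100 + 0.0004 + 0.0529 + 0.2704 + 0.0036 = 0.3402
B_P4 = 1 / 0.3402 = 2.9394
Σp_P3ᵢ² = 0.16² + 0.06² + 0.22² + 0.23² + 0.12² + 0.15² + 0.06² = 0.0256 + 0.0036 + 0.0484 + 0.0529 + 0.0144 + 0.0225 + 0.0036 = 0.1710
B_P3 = 1 / 0.1710 = 5.8480
Ranking by B (broadest → narrowest): population P3 (5.85) > population P1 (4.49) > population P4 (2.94)

population P3 > population P1 > population P4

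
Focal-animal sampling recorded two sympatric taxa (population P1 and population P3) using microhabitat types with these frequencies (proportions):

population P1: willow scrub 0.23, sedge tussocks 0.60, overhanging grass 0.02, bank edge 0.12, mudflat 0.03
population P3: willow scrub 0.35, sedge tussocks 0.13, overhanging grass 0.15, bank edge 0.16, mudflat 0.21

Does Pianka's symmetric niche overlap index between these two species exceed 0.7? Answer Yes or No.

No

Σ p₁ᵢp₂ᵢ = 0.0805 + 0.0780 + 0.0030 + 0.0192 + 0.0063 = 0.1870
Σp_1ᵢ² = 0.23² + 0.60² + 0.02² + 0.12² + 0.03² = 0.0529 + 0.3600 + 0.0004 + 0.0144 + 0.0009 = 0.4286
Σp_2ᵢ² = 0.35² + 0.13² + 0.15² + 0.16² + 0.21² = 0.1225 + 0.0169 + 0.0225 + 0.0256 + 0.0441 = 0.2316
O = 0.1870 / √(0.4286 × 0.2316) = 0.1870 / 0.31506 = 0.5935
O = 0.5935 < 0.7 → No.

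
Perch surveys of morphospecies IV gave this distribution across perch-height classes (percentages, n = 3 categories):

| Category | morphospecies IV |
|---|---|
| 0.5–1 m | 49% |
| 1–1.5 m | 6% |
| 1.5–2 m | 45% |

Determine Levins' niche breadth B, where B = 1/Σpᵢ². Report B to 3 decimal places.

2.241

Convert percentages to proportions (divide by 100).
Σpᵢ² = 0.49² + 0.06² + 0.45² = 0.2401 + 0.0036 + 0.2025 = 0.4462
B = 1 / 0.4462 = 2.24115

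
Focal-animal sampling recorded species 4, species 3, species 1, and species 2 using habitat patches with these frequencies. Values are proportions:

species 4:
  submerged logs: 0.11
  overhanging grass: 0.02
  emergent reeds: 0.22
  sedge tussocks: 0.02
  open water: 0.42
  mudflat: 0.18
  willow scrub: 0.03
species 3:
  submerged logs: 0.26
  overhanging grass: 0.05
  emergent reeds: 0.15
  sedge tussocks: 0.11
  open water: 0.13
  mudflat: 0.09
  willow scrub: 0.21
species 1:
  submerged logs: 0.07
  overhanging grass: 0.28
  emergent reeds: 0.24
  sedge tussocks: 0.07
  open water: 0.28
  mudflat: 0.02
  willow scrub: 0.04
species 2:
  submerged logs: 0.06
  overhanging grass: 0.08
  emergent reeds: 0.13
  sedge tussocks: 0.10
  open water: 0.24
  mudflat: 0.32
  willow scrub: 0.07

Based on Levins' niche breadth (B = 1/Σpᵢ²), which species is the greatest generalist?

species 3

Σp_4ᵢ² = 0.11² + 0.02² + 0.22² + 0.02² + 0.42² + 0.18² + 0.03² = 0.0121 + 0.0004 + 0.0484 + 0.0004 + 0.1764 + 0.0324 + 0.0009 = 0.2710
B_4 = 1 / 0.2710 = 3.6900
Σp_3ᵢ² = 0.26² + 0.05² + 0.15² + 0.11² + 0.13² + 0.09² + 0.21² = 0.0676 + 0.0025 + 0.0225 + 0.0121 + 0.0169 + 0.0081 + 0.0441 = 0.1738
B_3 = 1 / 0.1738 = 5.7537
Σp_1ᵢ² = 0.07² + 0.28² + 0.24² + 0.07² + 0.28² + 0.02² + 0.04² = 0.0049 + 0.0784 + 0.0576 + 0.0049 + 0.0784 + 0.0004 + 0.0016 = 0.2262
B_1 = 1 / 0.2262 = 4.4209
Σp_2ᵢ² = 0.06² + 0.08² + 0.13² + 0.10² + 0.24² + 0.32² + 0.07² = 0.0036 + 0.0064 + 0.0169 + 0.0100 + 0.0576 + 0.1024 + 0.0049 = 0.2018
B_2 = 1 / 0.2018 = 4.9554
Highest B → broadest niche (most generalist): species 3 (B = 5.75).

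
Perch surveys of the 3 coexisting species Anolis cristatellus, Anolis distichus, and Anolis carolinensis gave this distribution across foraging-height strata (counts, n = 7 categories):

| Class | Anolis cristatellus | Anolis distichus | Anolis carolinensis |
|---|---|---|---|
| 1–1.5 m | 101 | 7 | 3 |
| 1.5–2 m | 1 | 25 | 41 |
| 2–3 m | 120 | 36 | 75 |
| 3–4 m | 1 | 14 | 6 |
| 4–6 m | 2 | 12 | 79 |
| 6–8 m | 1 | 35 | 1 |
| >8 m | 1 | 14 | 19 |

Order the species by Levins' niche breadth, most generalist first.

Anolis distichus > Anolis carolinensis > Anolis cristatellus

Proportions for Anolis cristatellus (n=227): 101/227=0.4449, 1/227=0.0044, 120/227=0.5286, 1/227=0.0044, 2/227=0.0088, 1/227=0.0044, 1/227=0.0044
Proportions for Anolis distichus (n=143): 7/143=0.0490, 25/143=0.1748, 36/143=0.2517, 14/143=0.0979, 12/143=0.0839, 35/143=0.2448, 14/143=0.0979
Proportions for Anolis carolinensis (n=224): 3/224=0.0134, 41/224=0.1830, 75/224=0.3348, 6/224=0.0268, 79/224=0.3527, 1/224=0.0045, 19/224=0.0848
Σp_crisᵢ² = 0.4449² + 0.0044² + 0.5286² + 0.0044² + 0.0088² + 0.0044² + 0.0044² = 0.197936 + 0.000019 + 0.279418 + 0.000019 + 0.000077 + 0.000019 + 0.000019 = 0.477507
B_cris = 1 / 0.477507 = 2.0942
Σp_distᵢ² = 0.0490² + 0.1748² + 0.2517² + 0.0979² + 0.0839² + 0.2448² + 0.0979² = 0.002401 + 0.030555 + 0.063353 + 0.009584 + 0.007039 + 0.059927 + 0.009584 = 0.182443
B_dist = 1 / 0.182443 = 5.4812
Σp_caroᵢ² = 0.0134² + 0.1830² + 0.3348² + 0.0268² + 0.3527² + 0.0045² + 0.0848² = 0.000180 + 0.033489 + 0.112091 + 0.000718 + 0.124397 + 0.000020 + 0.007191 = 0.278086
B_caro = 1 / 0.278086 = 3.5960
Ranking by B (broadest → narrowest): Anolis distichus (5.48) > Anolis carolinensis (3.60) > Anolis cristatellus (2.09)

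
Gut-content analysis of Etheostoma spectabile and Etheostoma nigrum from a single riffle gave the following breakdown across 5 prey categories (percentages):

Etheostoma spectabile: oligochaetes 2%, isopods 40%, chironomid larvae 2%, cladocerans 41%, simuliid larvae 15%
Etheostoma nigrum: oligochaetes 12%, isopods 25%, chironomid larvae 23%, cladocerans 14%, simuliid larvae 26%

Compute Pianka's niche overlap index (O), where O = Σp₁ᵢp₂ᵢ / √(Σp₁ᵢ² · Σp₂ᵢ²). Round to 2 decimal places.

0.74

Convert percentages to proportions (divide by 100).
Σ p₁ᵢp₂ᵢ = 0.0024 + 0.1000 + 0.0046 + 0.0574 + 0.0390 = 0.2034
Σp_1ᵢ² = 0.02² + 0.40² + 0.02² + 0.41² + 0.15² = 0.0004 + 0.1600 + 0.0004 + 0.1681 + 0.0225 = 0.3514
Σp_2ᵢ² = 0.12² + 0.25² + 0.23² + 0.14² + 0.26² = 0.0144 + 0.0625 + 0.0529 + 0.0196 + 0.0676 = 0.2170
O = 0.2034 / √(0.3514 × 0.2170) = 0.2034 / 0.27614 = 0.7366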